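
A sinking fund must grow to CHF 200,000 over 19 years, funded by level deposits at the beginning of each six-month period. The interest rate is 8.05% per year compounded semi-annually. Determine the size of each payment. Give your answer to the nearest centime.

CHF 2,224.01

Level annuity due; solve FV = PMT × [((1+r)^n − 1)/r] × (1+r) for PMT.
Periodic rate r = 0.0805/2 per half-year; n is counted in half-years.
With n = 38: PMT = 200,000 / ([((1+r)^n − 1)/r] × (1+r)) = CHF 2,224.01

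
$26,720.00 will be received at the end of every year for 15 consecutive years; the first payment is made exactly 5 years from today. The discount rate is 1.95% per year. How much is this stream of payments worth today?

$319,000.73

Ordinary annuity of 15 payments, first payment at period 5.
Periodic rate r = 0.0195 per year.
The ordinary-annuity PV formula values the stream one period before the first payment (period 4); discount that back 4 periods:
PV₀ = 26,720 × [1 − (1+r)^−15] / r × (1+r)^−4 = $319,000.73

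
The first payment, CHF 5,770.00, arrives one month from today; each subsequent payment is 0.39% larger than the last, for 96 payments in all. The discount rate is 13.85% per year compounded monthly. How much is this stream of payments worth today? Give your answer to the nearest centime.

Periodic rate r = 0.1385/12 per month; n is counted in months.
Growing ordinary annuity: PV = PMT₁ × [1 − ((1+g)/(1+r))^n] / (r − g) = 5,770 × [1 − ((1+0.0039)/(1+r))^96] / (r − 0.0039) = CHF 390,460.72.

CHF 390,460.72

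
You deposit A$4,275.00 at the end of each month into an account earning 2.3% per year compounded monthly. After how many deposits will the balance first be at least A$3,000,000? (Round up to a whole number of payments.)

Periodic rate r = 0.023/12 per month; n is counted in months.
Ordinary annuity FV: 3,000,000 = 4,275 × [((1+r)^n − 1)/r].
(1+r)^n = 1 + 3,000,000 × r / 4,275, so n = ln(1 + 3,000,000·r/4,275) / ln(1+r) = 445.10.
Round up to a whole number of payments: n = 446.

446 payments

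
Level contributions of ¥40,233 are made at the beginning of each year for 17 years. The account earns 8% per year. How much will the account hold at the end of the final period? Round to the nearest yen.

¥1,466,503

This is an annuity due: 17 deposits of ¥40,233 at the beginning of each year.
Periodic rate r = 0.08 per year.
FV = PMT × [((1+r)^n − 1)/r] × (1+r) = 40,233 × [(1+r)^17 − 1] / r × (1+r) = ¥1,466,503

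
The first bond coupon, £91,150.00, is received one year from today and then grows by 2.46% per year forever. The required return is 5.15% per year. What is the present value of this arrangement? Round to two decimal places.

Periodic rate r = 0.0515 per year.
Growing perpetuity (Gordon): PV = PMT₁ / (r − g) = 91,150 / (r − 0.0246) = £3,388,475.84.

£3,388,475.84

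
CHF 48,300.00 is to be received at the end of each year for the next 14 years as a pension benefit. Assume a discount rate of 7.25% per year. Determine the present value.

This is an ordinary annuity: 14 payments of CHF 48,300.00 at the end of each year.
Periodic rate r = 0.0725 per year.
PV = PMT × [(1 − (1+r)^−n)/r] = 48,300 × [1 − (1+r)^−14] / r = CHF 416,145.35

CHF 416,145.35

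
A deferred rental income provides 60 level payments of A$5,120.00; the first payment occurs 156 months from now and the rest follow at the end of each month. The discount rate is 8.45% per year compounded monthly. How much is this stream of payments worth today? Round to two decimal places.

Ordinary annuity of 60 payments, first payment at period 156.
Periodic rate r = 0.0845/12 per month; n is counted in months.
The ordinary-annuity PV formula values the stream one period before the first payment (period 155); discount that back 155 periods:
PV₀ = 5,120 × [1 − (1+r)^−60] / r × (1+r)^−155 = A$84,202.13

A$84,202.13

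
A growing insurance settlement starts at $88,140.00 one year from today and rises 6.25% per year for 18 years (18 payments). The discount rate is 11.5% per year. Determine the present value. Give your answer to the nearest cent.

Periodic rate r = 0.115 per year.
Growing ordinary annuity: PV = PMT₁ × [1 − ((1+g)/(1+r))^n] / (r − g) = 88,140 × [1 − ((1+0.0625)/(1+r))^18] / (r − 0.0625) = $974,185.12.

$974,185.12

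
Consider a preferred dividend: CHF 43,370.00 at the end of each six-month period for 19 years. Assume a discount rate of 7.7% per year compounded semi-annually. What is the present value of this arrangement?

CHF 858,402.86

This is an ordinary annuity: 38 payments of CHF 43,370.00 at the end of each six-month period.
Periodic rate r = 0.077/2 per half-year; n is counted in half-years.
PV = PMT × [(1 − (1+r)^−n)/r] = 43,370 × [1 − (1+r)^−38] / r = CHF 858,402.86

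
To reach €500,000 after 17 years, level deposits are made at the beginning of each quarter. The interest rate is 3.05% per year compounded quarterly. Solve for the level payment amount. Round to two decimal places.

€5,595.41

Level annuity due; solve FV = PMT × [((1+r)^n − 1)/r] × (1+r) for PMT.
Periodic rate r = 0.0305/4 per quarter; n is counted in quarters.
With n = 68: PMT = 500,000 / ([((1+r)^n − 1)/r] × (1+r)) = €5,595.41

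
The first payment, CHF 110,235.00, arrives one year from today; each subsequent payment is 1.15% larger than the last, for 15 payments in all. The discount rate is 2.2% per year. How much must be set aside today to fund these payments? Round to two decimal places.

Periodic rate r = 0.022 per year.
Growing ordinary annuity: PV = PMT₁ × [1 − ((1+g)/(1+r))^n] / (r − g) = 110,235 × [1 − ((1+0.0115)/(1+r))^15] / (r − 0.0115) = CHF 1,506,596.71.

CHF 1,506,596.71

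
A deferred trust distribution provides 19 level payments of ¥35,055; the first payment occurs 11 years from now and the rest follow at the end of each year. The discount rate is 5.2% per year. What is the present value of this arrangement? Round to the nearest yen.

¥251,074

Ordinary annuity of 19 payments, first payment at period 11.
Periodic rate r = 0.052 per year.
The ordinary-annuity PV formula values the stream one period before the first payment (period 10); discount that back 10 periods:
PV₀ = 35,055 × [1 − (1+r)^−19] / r × (1+r)^−10 = ¥251,074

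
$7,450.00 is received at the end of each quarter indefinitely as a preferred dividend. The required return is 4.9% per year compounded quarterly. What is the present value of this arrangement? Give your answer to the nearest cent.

Periodic rate r = 0.049/4 per quarter.
Level perpetuity: PV = PMT / r = 7,450 / (0.049/4) = $608,163.27.

$608,163.27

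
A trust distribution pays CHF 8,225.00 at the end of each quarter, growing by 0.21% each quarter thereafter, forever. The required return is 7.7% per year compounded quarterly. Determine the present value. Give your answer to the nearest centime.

Periodic rate r = 0.077/4 per quarter.
Growing perpetuity (Gordon): PV = PMT₁ / (r − g) = 8,225 / (r − 0.0021) = CHF 479,591.84.

CHF 479,591.84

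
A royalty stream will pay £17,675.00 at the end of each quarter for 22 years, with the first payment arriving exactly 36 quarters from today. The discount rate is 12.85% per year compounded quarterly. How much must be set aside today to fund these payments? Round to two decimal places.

£170,664.73

Ordinary annuity of 88 payments, first payment at period 36.
Periodic rate r = 0.1285/4 per quarter; n is counted in quarters.
The ordinary-annuity PV formula values the stream one period before the first payment (period 35); discount that back 35 periods:
PV₀ = 17,675 × [1 − (1+r)^−88] / r × (1+r)^−35 = £170,664.73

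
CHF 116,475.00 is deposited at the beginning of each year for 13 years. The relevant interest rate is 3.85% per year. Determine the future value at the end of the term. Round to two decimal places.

This is an annuity due: 13 deposits of CHF 116,475.00 at the beginning of each year.
Periodic rate r = 0.0385 per year.
FV = PMT × [((1+r)^n − 1)/r] × (1+r) = 116,475 × [(1+r)^13 − 1] / r × (1+r) = CHF 1,992,284.70

CHF 1,992,284.70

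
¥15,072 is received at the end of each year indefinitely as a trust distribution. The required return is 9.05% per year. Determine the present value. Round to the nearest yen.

Periodic rate r = 0.0905 per year.
Level perpetuity: PV = PMT / r = 15,072 / (0.0905) = ¥166,541.

¥166,541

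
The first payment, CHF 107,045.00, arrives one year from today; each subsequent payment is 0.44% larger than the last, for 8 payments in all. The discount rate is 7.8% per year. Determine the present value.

Periodic rate r = 0.078 per year.
Growing ordinary annuity: PV = PMT₁ × [1 − ((1+g)/(1+r))^n] / (r − g) = 107,045 × [1 − ((1+0.0044)/(1+r))^8] / (r − 0.0044) = CHF 628,392.80.

CHF 628,392.80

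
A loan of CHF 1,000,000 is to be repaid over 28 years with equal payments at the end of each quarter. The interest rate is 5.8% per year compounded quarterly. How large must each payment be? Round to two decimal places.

Level ordinary annuity; solve PV = PMT × [(1 − (1+r)^−n)/r] for PMT.
Periodic rate r = 0.058/4 per quarter; n is counted in quarters.
With n = 112: PMT = 1,000,000 / ([(1 − (1+r)^−n)/r]) = CHF 18,111.88

CHF 18,111.88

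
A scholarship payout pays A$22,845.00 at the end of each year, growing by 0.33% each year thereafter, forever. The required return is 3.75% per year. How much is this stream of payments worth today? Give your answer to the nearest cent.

A$667,982.46

Periodic rate r = 0.0375 per year.
Growing perpetuity (Gordon): PV = PMT₁ / (r − g) = 22,845 / (r − 0.0033) = A$667,982.46.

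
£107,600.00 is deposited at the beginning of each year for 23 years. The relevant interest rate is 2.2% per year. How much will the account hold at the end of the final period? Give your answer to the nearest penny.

This is an annuity due: 23 deposits of £107,600.00 at the beginning of each year.
Periodic rate r = 0.022 per year.
FV = PMT × [((1+r)^n − 1)/r] × (1+r) = 107,600 × [(1+r)^23 − 1] / r × (1+r) = £3,246,878.77

£3,246,878.77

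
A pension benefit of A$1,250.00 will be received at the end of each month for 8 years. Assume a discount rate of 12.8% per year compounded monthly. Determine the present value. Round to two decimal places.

A$74,870.11

This is an ordinary annuity: 96 payments of A$1,250.00 at the end of each month.
Periodic rate r = 0.128/12 per month; n is counted in months.
PV = PMT × [(1 − (1+r)^−n)/r] = 1,250 × [1 − (1+r)^−96] / r = A$74,870.11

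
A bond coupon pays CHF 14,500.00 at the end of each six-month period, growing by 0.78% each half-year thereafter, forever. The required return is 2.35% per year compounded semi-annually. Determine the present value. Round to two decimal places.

CHF 3,670,886.08

Periodic rate r = 0.0235/2 per half-year.
Growing perpetuity (Gordon): PV = PMT₁ / (r − g) = 14,500 / (r − 0.0078) = CHF 3,670,886.08.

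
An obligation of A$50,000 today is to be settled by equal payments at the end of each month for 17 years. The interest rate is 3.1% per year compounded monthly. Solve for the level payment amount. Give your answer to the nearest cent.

A$315.64

Level ordinary annuity; solve PV = PMT × [(1 − (1+r)^−n)/r] for PMT.
Periodic rate r = 0.031/12 per month; n is counted in months.
With n = 204: PMT = 50,000 / ([(1 − (1+r)^−n)/r]) = A$315.64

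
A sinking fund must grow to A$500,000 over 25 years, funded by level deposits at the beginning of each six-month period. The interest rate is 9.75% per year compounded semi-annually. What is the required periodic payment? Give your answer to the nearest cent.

Level annuity due; solve FV = PMT × [((1+r)^n − 1)/r] × (1+r) for PMT.
Periodic rate r = 0.0975/2 per half-year; n is counted in half-years.
With n = 50: PMT = 500,000 / ([((1+r)^n − 1)/r] × (1+r)) = A$2,370.58

A$2,370.58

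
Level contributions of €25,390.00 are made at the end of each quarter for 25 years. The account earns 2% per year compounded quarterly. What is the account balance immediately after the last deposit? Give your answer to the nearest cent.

This is an ordinary annuity: 100 deposits of €25,390.00 at the end of each quarter.
Periodic rate r = 0.02/4 per quarter; n is counted in quarters.
FV = PMT × [((1+r)^n − 1)/r] = 25,390 × [(1+r)^100 − 1] / r = €3,283,782.60

€3,283,782.60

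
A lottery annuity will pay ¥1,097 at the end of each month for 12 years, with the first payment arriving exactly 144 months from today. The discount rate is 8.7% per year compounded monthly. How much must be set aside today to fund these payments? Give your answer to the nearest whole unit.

Ordinary annuity of 144 payments, first payment at period 144.
Periodic rate r = 0.087/12 per month; n is counted in months.
The ordinary-annuity PV formula values the stream one period before the first payment (period 143); discount that back 143 periods:
PV₀ = 1,097 × [1 − (1+r)^−144] / r × (1+r)^−143 = ¥34,825

¥34,825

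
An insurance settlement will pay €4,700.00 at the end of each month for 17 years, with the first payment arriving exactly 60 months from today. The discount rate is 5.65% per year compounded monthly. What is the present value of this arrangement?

Ordinary annuity of 204 payments, first payment at period 60.
Periodic rate r = 0.0565/12 per month; n is counted in months.
The ordinary-annuity PV formula values the stream one period before the first payment (period 59); discount that back 59 periods:
PV₀ = 4,700 × [1 − (1+r)^−204] / r × (1+r)^−59 = €466,399.00

€466,399.00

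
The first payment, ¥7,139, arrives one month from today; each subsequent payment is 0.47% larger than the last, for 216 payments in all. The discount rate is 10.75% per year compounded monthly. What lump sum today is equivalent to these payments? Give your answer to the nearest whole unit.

¥1,004,054

Periodic rate r = 0.1075/12 per month; n is counted in months.
Growing ordinary annuity: PV = PMT₁ × [1 − ((1+g)/(1+r))^n] / (r − g) = 7,139 × [1 − ((1+0.0047)/(1+r))^216] / (r − 0.0047) = ¥1,004,054.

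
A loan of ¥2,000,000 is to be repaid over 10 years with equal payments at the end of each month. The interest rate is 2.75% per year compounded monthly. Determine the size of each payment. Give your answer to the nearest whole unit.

Level ordinary annuity; solve PV = PMT × [(1 − (1+r)^−n)/r] for PMT.
Periodic rate r = 0.0275/12 per month; n is counted in months.
With n = 120: PMT = 2,000,000 / ([(1 − (1+r)^−n)/r]) = ¥19,082

¥19,082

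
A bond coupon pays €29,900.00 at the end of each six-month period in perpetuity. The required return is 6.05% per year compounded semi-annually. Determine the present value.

€988,429.75

Periodic rate r = 0.0605/2 per half-year.
Level perpetuity: PV = PMT / r = 29,900 / (0.0605/2) = €988,429.75.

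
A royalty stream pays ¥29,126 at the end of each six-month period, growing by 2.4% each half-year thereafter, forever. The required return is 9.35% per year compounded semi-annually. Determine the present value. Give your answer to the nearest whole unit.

¥1,280,264

Periodic rate r = 0.0935/2 per half-year.
Growing perpetuity (Gordon): PV = PMT₁ / (r − g) = 29,126 / (r − 0.024) = ¥1,280,264.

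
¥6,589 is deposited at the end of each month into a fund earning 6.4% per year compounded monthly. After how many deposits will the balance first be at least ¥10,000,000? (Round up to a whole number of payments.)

Periodic rate r = 0.064/12 per month; n is counted in months.
Ordinary annuity FV: 10,000,000 = 6,589 × [((1+r)^n − 1)/r].
(1+r)^n = 1 + 10,000,000 × r / 6,589, so n = ln(1 + 10,000,000·r/6,589) / ln(1+r) = 415.04.
Round up to a whole number of payments: n = 416.

416 payments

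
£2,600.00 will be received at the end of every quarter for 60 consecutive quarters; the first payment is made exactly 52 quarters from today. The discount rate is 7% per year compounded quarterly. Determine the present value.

£39,673.16

Ordinary annuity of 60 payments, first payment at period 52.
Periodic rate r = 0.07/4 per quarter; n is counted in quarters.
The ordinary-annuity PV formula values the stream one period before the first payment (period 51); discount that back 51 periods:
PV₀ = 2,600 × [1 − (1+r)^−60] / r × (1+r)^−51 = £39,673.16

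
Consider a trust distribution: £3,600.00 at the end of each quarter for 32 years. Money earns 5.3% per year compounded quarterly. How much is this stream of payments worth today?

This is an ordinary annuity: 128 payments of £3,600.00 at the end of each quarter.
Periodic rate r = 0.053/4 per quarter; n is counted in quarters.
PV = PMT × [(1 − (1+r)^−n)/r] = 3,600 × [1 − (1+r)^−128] / r = £221,306.27

£221,306.27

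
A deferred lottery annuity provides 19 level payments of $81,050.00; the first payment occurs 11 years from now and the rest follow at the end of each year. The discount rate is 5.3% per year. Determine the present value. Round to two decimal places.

$570,394.88

Ordinary annuity of 19 payments, first payment at period 11.
Periodic rate r = 0.053 per year.
The ordinary-annuity PV formula values the stream one period before the first payment (period 10); discount that back 10 periods:
PV₀ = 81,050 × [1 − (1+r)^−19] / r × (1+r)^−10 = $570,394.88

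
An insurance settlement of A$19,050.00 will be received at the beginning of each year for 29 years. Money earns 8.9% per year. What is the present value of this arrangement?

This is an annuity due: 29 payments of A$19,050.00 at the beginning of each year.
Periodic rate r = 0.089 per year.
PV = PMT × [(1 − (1+r)^−n)/r] × (1+r) = 19,050 × [1 − (1+r)^−29] / r × (1+r) = A$213,428.57

A$213,428.57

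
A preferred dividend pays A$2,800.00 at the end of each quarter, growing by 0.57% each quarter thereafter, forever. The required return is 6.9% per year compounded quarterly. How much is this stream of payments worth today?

A$242,424.24

Periodic rate r = 0.069/4 per quarter.
Growing perpetuity (Gordon): PV = PMT₁ / (r − g) = 2,800 / (r − 0.0057) = A$242,424.24.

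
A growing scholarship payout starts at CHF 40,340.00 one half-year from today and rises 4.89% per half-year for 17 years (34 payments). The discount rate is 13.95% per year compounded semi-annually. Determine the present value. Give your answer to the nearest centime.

CHF 943,961.45

Periodic rate r = 0.1395/2 per half-year; n is counted in half-years.
Growing ordinary annuity: PV = PMT₁ × [1 − ((1+g)/(1+r))^n] / (r − g) = 40,340 × [1 − ((1+0.0489)/(1+r))^34] / (r − 0.0489) = CHF 943,961.45.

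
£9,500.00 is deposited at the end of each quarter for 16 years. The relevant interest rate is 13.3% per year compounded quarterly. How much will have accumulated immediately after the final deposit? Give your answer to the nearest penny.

£2,032,099.00

This is an ordinary annuity: 64 deposits of £9,500.00 at the end of each quarter.
Periodic rate r = 0.133/4 per quarter; n is counted in quarters.
FV = PMT × [((1+r)^n − 1)/r] = 9,500 × [(1+r)^64 − 1] / r = £2,032,099.00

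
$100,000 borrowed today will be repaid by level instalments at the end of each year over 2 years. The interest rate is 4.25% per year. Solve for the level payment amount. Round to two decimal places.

$53,209.61

Level ordinary annuity; solve PV = PMT × [(1 − (1+r)^−n)/r] for PMT.
Periodic rate r = 0.0425 per year.
With n = 2: PMT = 100,000 / ([(1 − (1+r)^−n)/r]) = $53,209.61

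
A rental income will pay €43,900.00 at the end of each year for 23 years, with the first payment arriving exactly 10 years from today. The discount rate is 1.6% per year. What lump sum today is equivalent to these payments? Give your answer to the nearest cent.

€727,493.63

Ordinary annuity of 23 payments, first payment at period 10.
Periodic rate r = 0.016 per year.
The ordinary-annuity PV formula values the stream one period before the first payment (period 9); discount that back 9 periods:
PV₀ = 43,900 × [1 − (1+r)^−23] / r × (1+r)^−9 = €727,493.63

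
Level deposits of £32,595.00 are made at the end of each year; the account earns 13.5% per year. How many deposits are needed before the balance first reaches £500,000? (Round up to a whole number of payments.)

9 payments

Periodic rate r = 0.135 per year.
Ordinary annuity FV: 500,000 = 32,595 × [((1+r)^n − 1)/r].
(1+r)^n = 1 + 500,000 × r / 32,595, so n = ln(1 + 500,000·r/32,595) / ln(1+r) = 8.86.
Round up to a whole number of payments: n = 9.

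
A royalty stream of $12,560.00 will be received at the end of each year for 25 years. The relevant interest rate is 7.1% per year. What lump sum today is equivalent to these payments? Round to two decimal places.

This is an ordinary annuity: 25 payments of $12,560.00 at the end of each year.
Periodic rate r = 0.071 per year.
PV = PMT × [(1 − (1+r)^−n)/r] = 12,560 × [1 − (1+r)^−25] / r = $145,059.84

$145,059.84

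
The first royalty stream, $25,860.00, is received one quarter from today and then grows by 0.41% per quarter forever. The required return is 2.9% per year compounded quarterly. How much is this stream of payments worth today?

Periodic rate r = 0.029/4 per quarter.
Growing perpetuity (Gordon): PV = PMT₁ / (r − g) = 25,860 / (r − 0.0041) = $8,209,523.81.

$8,209,523.81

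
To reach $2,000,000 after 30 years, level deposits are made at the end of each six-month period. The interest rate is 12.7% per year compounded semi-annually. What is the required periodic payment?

Level ordinary annuity; solve FV = PMT × [((1+r)^n − 1)/r] for PMT.
Periodic rate r = 0.127/2 per half-year; n is counted in half-years.
With n = 60: PMT = 2,000,000 / ([((1+r)^n − 1)/r]) = $3,239.62

$3,239.62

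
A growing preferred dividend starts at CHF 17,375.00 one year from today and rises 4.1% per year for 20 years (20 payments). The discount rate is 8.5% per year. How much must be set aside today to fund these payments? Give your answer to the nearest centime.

Periodic rate r = 0.085 per year.
Growing ordinary annuity: PV = PMT₁ × [1 − ((1+g)/(1+r))^n] / (r − g) = 17,375 × [1 − ((1+0.041)/(1+r))^20] / (r − 0.041) = CHF 222,345.50.

CHF 222,345.50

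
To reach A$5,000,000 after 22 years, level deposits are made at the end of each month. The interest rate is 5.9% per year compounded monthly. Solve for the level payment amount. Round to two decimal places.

Level ordinary annuity; solve FV = PMT × [((1+r)^n − 1)/r] for PMT.
Periodic rate r = 0.059/12 per month; n is counted in months.
With n = 264: PMT = 5,000,000 / ([((1+r)^n − 1)/r]) = A$9,275.55

A$9,275.55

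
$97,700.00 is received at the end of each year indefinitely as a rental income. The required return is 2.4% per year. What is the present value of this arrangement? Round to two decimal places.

Periodic rate r = 0.024 per year.
Level perpetuity: PV = PMT / r = 97,700 / (0.024) = $4,070,833.33.

$4,070,833.33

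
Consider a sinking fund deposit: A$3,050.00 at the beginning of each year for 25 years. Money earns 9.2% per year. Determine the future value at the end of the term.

A$290,611.79

This is an annuity due: 25 deposits of A$3,050.00 at the beginning of each year.
Periodic rate r = 0.092 per year.
FV = PMT × [((1+r)^n − 1)/r] × (1+r) = 3,050 × [(1+r)^25 − 1] / r × (1+r) = A$290,611.79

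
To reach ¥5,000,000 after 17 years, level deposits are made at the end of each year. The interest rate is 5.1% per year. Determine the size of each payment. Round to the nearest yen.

¥191,814

Level ordinary annuity; solve FV = PMT × [((1+r)^n − 1)/r] for PMT.
Periodic rate r = 0.051 per year.
With n = 17: PMT = 5,000,000 / ([((1+r)^n − 1)/r]) = ¥191,814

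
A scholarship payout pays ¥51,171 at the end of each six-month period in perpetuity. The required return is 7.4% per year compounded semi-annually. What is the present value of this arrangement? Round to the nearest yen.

Periodic rate r = 0.074/2 per half-year.
Level perpetuity: PV = PMT / r = 51,171 / (0.074/2) = ¥1,383,000.

¥1,383,000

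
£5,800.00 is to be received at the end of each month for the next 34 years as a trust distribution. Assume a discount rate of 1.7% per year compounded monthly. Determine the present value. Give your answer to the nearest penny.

£1,796,299.01

This is an ordinary annuity: 408 payments of £5,800.00 at the end of each month.
Periodic rate r = 0.017/12 per month; n is counted in months.
PV = PMT × [(1 − (1+r)^−n)/r] = 5,800 × [1 − (1+r)^−408] / r = £1,796,299.01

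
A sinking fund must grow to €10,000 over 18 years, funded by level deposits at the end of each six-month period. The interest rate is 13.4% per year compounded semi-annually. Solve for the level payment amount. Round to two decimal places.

Level ordinary annuity; solve FV = PMT × [((1+r)^n − 1)/r] for PMT.
Periodic rate r = 0.134/2 per half-year; n is counted in half-years.
With n = 36: PMT = 10,000 / ([((1+r)^n − 1)/r]) = €71.84

€71.84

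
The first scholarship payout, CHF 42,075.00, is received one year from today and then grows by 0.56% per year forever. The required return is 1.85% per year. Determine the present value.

Periodic rate r = 0.0185 per year.
Growing perpetuity (Gordon): PV = PMT₁ / (r − g) = 42,075 / (r − 0.0056) = CHF 3,261,627.91.

CHF 3,261,627.91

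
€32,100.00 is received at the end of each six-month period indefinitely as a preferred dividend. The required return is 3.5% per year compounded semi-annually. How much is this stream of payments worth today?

Periodic rate r = 0.035/2 per half-year.
Level perpetuity: PV = PMT / r = 32,100 / (0.035/2) = €1,834,285.71.

€1,834,285.71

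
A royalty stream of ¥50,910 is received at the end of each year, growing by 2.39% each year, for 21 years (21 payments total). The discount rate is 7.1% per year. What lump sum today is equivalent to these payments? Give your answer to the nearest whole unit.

Periodic rate r = 0.071 per year.
Growing ordinary annuity: PV = PMT₁ × [1 − ((1+g)/(1+r))^n] / (r − g) = 50,910 × [1 − ((1+0.0239)/(1+r))^21] / (r − 0.0239) = ¥660,541.

¥660,541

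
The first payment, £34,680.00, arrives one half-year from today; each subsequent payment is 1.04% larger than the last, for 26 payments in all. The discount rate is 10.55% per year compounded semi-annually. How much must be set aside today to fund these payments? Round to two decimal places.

Periodic rate r = 0.1055/2 per half-year; n is counted in half-years.
Growing ordinary annuity: PV = PMT₁ × [1 − ((1+g)/(1+r))^n] / (r − g) = 34,680 × [1 − ((1+0.0104)/(1+r))^26] / (r − 0.0104) = £537,314.00.

£537,314.00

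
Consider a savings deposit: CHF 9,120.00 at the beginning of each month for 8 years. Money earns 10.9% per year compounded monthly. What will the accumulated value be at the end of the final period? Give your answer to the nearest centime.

CHF 1,400,479.45

This is an annuity due: 96 deposits of CHF 9,120.00 at the beginning of each month.
Periodic rate r = 0.109/12 per month; n is counted in months.
FV = PMT × [((1+r)^n − 1)/r] × (1+r) = 9,120 × [(1+r)^96 − 1] / r × (1+r) = CHF 1,400,479.45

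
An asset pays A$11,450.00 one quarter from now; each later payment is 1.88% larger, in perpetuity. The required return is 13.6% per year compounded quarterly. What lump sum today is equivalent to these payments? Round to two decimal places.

Periodic rate r = 0.136/4 per quarter.
Growing perpetuity (Gordon): PV = PMT₁ / (r − g) = 11,450 / (r − 0.0188) = A$753,289.47.

A$753,289.47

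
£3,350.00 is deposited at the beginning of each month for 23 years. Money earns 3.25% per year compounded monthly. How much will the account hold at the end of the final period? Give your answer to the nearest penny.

£1,376,184.06

This is an annuity due: 276 deposits of £3,350.00 at the beginning of each month.
Periodic rate r = 0.0325/12 per month; n is counted in months.
FV = PMT × [((1+r)^n − 1)/r] × (1+r) = 3,350 × [(1+r)^276 − 1] / r × (1+r) = £1,376,184.06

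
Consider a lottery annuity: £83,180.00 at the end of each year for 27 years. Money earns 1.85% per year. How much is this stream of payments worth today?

This is an ordinary annuity: 27 payments of £83,180.00 at the end of each year.
Periodic rate r = 0.0185 per year.
PV = PMT × [(1 − (1+r)^−n)/r] = 83,180 × [1 − (1+r)^−27] / r = £1,755,277.74

£1,755,277.74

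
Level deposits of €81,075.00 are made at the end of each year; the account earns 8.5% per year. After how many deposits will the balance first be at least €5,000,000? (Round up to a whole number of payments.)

23 payments

Periodic rate r = 0.085 per year.
Ordinary annuity FV: 5,000,000 = 81,075 × [((1+r)^n − 1)/r].
(1+r)^n = 1 + 5,000,000 × r / 81,075, so n = ln(1 + 5,000,000·r/81,075) / ln(1+r) = 22.45.
Round up to a whole number of payments: n = 23.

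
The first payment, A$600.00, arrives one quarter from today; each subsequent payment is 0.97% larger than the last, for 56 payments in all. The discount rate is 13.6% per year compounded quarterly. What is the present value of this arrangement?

Periodic rate r = 0.136/4 per quarter; n is counted in quarters.
Growing ordinary annuity: PV = PMT₁ × [1 − ((1+g)/(1+r))^n] / (r − g) = 600 × [1 − ((1+0.0097)/(1+r))^56] / (r − 0.0097) = A$18,172.57.

A$18,172.57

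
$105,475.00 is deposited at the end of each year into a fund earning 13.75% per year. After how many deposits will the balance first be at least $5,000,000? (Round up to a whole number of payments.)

16 payments

Periodic rate r = 0.1375 per year.
Ordinary annuity FV: 5,000,000 = 105,475 × [((1+r)^n − 1)/r].
(1+r)^n = 1 + 5,000,000 × r / 105,475, so n = ln(1 + 5,000,000·r/105,475) / ln(1+r) = 15.66.
Round up to a whole number of payments: n = 16.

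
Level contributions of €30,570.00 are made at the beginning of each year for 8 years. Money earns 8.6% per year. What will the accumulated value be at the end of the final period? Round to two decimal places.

€360,869.97

This is an annuity due: 8 deposits of €30,570.00 at the beginning of each year.
Periodic rate r = 0.086 per year.
FV = PMT × [((1+r)^n − 1)/r] × (1+r) = 30,570 × [(1+r)^8 − 1] / r × (1+r) = €360,869.97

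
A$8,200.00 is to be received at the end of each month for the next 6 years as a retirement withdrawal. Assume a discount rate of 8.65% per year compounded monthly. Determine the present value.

A$459,324.06

This is an ordinary annuity: 72 payments of A$8,200.00 at the end of each month.
Periodic rate r = 0.0865/12 per month; n is counted in months.
PV = PMT × [(1 − (1+r)^−n)/r] = 8,200 × [1 − (1+r)^−72] / r = A$459,324.06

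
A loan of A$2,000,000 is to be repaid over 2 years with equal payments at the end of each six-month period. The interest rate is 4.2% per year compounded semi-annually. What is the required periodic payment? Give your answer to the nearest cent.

A$526,522.74

Level ordinary annuity; solve PV = PMT × [(1 − (1+r)^−n)/r] for PMT.
Periodic rate r = 0.042/2 per half-year; n is counted in half-years.
With n = 4: PMT = 2,000,000 / ([(1 − (1+r)^−n)/r]) = A$526,522.74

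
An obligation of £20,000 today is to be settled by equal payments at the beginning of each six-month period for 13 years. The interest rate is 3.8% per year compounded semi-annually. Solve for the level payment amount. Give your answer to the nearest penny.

£963.64

Level annuity due; solve PV = PMT × [(1 − (1+r)^−n)/r] × (1+r) for PMT.
Periodic rate r = 0.038/2 per half-year; n is counted in half-years.
With n = 26: PMT = 20,000 / ([(1 − (1+r)^−n)/r] × (1+r)) = £963.64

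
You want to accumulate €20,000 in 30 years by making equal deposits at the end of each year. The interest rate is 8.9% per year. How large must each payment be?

Level ordinary annuity; solve FV = PMT × [((1+r)^n − 1)/r] for PMT.
Periodic rate r = 0.089 per year.
With n = 30: PMT = 20,000 / ([((1+r)^n − 1)/r]) = €149.49

€149.49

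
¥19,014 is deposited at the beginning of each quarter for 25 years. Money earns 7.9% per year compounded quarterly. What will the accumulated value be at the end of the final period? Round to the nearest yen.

This is an annuity due: 100 deposits of ¥19,014 at the beginning of each quarter.
Periodic rate r = 0.079/4 per quarter; n is counted in quarters.
FV = PMT × [((1+r)^n − 1)/r] × (1+r) = 19,014 × [(1+r)^100 − 1] / r × (1+r) = ¥5,958,444

¥5,958,444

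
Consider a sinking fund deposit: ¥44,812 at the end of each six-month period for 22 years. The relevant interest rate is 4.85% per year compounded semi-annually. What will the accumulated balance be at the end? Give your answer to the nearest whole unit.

¥3,455,373

This is an ordinary annuity: 44 deposits of ¥44,812 at the end of each six-month period.
Periodic rate r = 0.0485/2 per half-year; n is counted in half-years.
FV = PMT × [((1+r)^n − 1)/r] = 44,812 × [(1+r)^44 − 1] / r = ¥3,455,373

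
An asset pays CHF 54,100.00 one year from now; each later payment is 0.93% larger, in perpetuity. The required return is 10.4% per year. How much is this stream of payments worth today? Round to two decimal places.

CHF 571,277.72

Periodic rate r = 0.104 per year.
Growing perpetuity (Gordon): PV = PMT₁ / (r − g) = 54,100 / (r − 0.0093) = CHF 571,277.72.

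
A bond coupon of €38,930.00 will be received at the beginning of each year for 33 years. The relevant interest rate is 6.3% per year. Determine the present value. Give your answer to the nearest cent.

This is an annuity due: 33 payments of €38,930.00 at the beginning of each year.
Periodic rate r = 0.063 per year.
PV = PMT × [(1 − (1+r)^−n)/r] × (1+r) = 38,930 × [1 − (1+r)^−33] / r × (1+r) = €569,392.43

€569,392.43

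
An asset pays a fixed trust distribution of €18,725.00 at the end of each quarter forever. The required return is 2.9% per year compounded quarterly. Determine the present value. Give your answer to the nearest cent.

Periodic rate r = 0.029/4 per quarter.
Level perpetuity: PV = PMT / r = 18,725 / (0.029/4) = €2,582,758.62.

€2,582,758.62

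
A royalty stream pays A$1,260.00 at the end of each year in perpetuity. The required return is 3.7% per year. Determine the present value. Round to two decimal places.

A$34,054.05

Periodic rate r = 0.037 per year.
Level perpetuity: PV = PMT / r = 1,260 / (0.037) = A$34,054.05.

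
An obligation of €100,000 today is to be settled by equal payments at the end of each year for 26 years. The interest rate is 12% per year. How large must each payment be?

€12,665.19

Level ordinary annuity; solve PV = PMT × [(1 − (1+r)^−n)/r] for PMT.
Periodic rate r = 0.12 per year.
With n = 26: PMT = 100,000 / ([(1 − (1+r)^−n)/r]) = €12,665.19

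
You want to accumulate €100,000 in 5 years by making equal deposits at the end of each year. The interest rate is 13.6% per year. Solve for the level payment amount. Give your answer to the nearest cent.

Level ordinary annuity; solve FV = PMT × [((1+r)^n − 1)/r] for PMT.
Periodic rate r = 0.136 per year.
With n = 5: PMT = 100,000 / ([((1+r)^n − 1)/r]) = €15,248.83

€15,248.83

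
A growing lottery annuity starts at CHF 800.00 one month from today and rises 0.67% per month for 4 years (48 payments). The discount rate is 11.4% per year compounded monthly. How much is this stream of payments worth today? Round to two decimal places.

Periodic rate r = 0.114/12 per month; n is counted in months.
Growing ordinary annuity: PV = PMT₁ × [1 − ((1+g)/(1+r))^n] / (r − g) = 800 × [1 − ((1+0.0067)/(1+r))^48] / (r − 0.0067) = CHF 35,661.48.

CHF 35,661.48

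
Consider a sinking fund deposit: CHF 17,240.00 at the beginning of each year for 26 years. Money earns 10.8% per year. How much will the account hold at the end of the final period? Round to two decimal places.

CHF 2,368,125.97

This is an annuity due: 26 deposits of CHF 17,240.00 at the beginning of each year.
Periodic rate r = 0.108 per year.
FV = PMT × [((1+r)^n − 1)/r] × (1+r) = 17,240 × [(1+r)^26 − 1] / r × (1+r) = CHF 2,368,125.97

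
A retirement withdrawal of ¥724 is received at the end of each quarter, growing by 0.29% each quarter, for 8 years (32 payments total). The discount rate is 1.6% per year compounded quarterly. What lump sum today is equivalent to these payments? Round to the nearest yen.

¥22,688

Periodic rate r = 0.016/4 per quarter; n is counted in quarters.
Growing ordinary annuity: PV = PMT₁ × [1 − ((1+g)/(1+r))^n] / (r − g) = 724 × [1 − ((1+0.0029)/(1+r))^32] / (r − 0.0029) = ¥22,688.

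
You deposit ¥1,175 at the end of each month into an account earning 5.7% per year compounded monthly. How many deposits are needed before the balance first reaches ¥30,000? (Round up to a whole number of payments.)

25 payments

Periodic rate r = 0.057/12 per month; n is counted in months.
Ordinary annuity FV: 30,000 = 1,175 × [((1+r)^n − 1)/r].
(1+r)^n = 1 + 30,000 × r / 1,175, so n = ln(1 + 30,000·r/1,175) / ln(1+r) = 24.16.
Round up to a whole number of payments: n = 25.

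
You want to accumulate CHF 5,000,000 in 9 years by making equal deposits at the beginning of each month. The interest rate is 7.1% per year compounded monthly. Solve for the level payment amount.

Level annuity due; solve FV = PMT × [((1+r)^n − 1)/r] × (1+r) for PMT.
Periodic rate r = 0.071/12 per month; n is counted in months.
With n = 108: PMT = 5,000,000 / ([((1+r)^n − 1)/r] × (1+r)) = CHF 33,006.31

CHF 33,006.31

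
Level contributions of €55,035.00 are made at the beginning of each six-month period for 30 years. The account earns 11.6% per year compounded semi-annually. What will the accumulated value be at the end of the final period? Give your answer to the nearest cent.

This is an annuity due: 60 deposits of €55,035.00 at the beginning of each six-month period.
Periodic rate r = 0.116/2 per half-year; n is counted in half-years.
FV = PMT × [((1+r)^n − 1)/r] × (1+r) = 55,035 × [(1+r)^60 − 1] / r × (1+r) = €28,565,090.43

€28,565,090.43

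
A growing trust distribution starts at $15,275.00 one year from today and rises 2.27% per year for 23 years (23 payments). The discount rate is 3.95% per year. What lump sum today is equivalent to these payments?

Periodic rate r = 0.0395 per year.
Growing ordinary annuity: PV = PMT₁ × [1 − ((1+g)/(1+r))^n] / (r − g) = 15,275 × [1 − ((1+0.0227)/(1+r))^23] / (r − 0.0227) = $284,170.85.

$284,170.85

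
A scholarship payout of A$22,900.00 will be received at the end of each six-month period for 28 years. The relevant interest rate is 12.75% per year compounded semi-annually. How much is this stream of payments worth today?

This is an ordinary annuity: 56 payments of A$22,900.00 at the end of each six-month period.
Periodic rate r = 0.1275/2 per half-year; n is counted in half-years.
PV = PMT × [(1 − (1+r)^−n)/r] = 22,900 × [1 − (1+r)^−56] / r = A$347,934.90

A$347,934.90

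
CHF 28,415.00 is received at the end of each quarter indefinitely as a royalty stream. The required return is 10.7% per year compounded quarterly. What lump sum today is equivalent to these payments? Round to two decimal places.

CHF 1,062,242.99

Periodic rate r = 0.107/4 per quarter.
Level perpetuity: PV = PMT / r = 28,415 / (0.107/4) = CHF 1,062,242.99.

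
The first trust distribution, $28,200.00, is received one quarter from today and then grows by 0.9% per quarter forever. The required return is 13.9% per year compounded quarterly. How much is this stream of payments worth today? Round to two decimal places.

$1,095,145.63

Periodic rate r = 0.139/4 per quarter.
Growing perpetuity (Gordon): PV = PMT₁ / (r − g) = 28,200 / (r − 0.009) = $1,095,145.63.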